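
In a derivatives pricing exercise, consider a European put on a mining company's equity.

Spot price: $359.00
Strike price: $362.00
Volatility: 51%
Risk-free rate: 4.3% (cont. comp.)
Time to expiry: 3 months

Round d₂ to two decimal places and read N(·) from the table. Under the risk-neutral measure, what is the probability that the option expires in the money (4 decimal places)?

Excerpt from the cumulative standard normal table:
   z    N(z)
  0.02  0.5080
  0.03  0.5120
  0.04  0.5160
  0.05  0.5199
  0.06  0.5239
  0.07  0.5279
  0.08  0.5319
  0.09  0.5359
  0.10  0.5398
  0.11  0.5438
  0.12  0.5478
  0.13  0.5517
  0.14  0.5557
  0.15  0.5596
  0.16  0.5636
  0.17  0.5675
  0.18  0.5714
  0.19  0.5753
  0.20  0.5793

0.5478

σ√T = 0.51 × 0.5000 = 0.2550
d₁ = [ln(359/362) + (0.043 + 0.51²/2)·0.25] / 0.2550 = [-0.0083 + 0.0433] / 0.2550 = 0.1370 → 0.14
d₂ = d₁ − σ√T = 0.1370 − 0.2550 = -0.1180 → -0.12
Pr(exercise) under Q = N(−d₂) = N(0.12) = 0.5478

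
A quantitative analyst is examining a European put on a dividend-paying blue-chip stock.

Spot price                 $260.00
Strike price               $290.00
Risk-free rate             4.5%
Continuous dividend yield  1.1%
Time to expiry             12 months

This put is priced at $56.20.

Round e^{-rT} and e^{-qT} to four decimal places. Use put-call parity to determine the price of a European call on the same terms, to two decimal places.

$36.13

e^(−qT) = e^(−0.011·1) = 0.9891;  e^(−rT) = e^(−0.045·1) = 0.9560
Put-call parity: C − P = S·e^(−qT) − K·e^(−rT) = 260·0.9891 − 290·0.9560 = 257.1660 − 277.2400 = -20.0740
C = P + (C − P) = 56.20 + (-20.0740) = 36.1260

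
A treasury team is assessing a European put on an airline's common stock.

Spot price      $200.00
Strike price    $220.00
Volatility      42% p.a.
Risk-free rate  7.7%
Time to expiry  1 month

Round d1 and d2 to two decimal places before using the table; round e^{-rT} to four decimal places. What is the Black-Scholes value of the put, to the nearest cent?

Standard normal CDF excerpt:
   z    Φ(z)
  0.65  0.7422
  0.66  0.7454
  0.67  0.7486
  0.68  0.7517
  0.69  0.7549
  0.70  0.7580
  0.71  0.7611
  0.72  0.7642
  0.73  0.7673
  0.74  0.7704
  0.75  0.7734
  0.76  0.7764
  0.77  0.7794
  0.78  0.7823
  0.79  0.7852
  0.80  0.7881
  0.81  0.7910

$21.92

σ√T = 0.42·√0.08333 = 0.1212
d₁ = [ln(200/220) + (0.077 + 0.42²/2)·0.08333] / 0.1212 = [-0.0953 + 0.0138] / 0.1212 = -0.6726 → -0.67
d₂ = d₁ − σ√T = -0.6726 − 0.1212 = -0.7938 → -0.79
e^(−rT) = e^(−0.077·0.08333) = 0.9936
N(−d₂) = N(0.79) = 0.7852;  N(−d₁) = N(0.67) = 0.7486
P = 220·0.9936·0.7852 − 200·0.7486 = 171.6384 − 149.7200 = 21.9184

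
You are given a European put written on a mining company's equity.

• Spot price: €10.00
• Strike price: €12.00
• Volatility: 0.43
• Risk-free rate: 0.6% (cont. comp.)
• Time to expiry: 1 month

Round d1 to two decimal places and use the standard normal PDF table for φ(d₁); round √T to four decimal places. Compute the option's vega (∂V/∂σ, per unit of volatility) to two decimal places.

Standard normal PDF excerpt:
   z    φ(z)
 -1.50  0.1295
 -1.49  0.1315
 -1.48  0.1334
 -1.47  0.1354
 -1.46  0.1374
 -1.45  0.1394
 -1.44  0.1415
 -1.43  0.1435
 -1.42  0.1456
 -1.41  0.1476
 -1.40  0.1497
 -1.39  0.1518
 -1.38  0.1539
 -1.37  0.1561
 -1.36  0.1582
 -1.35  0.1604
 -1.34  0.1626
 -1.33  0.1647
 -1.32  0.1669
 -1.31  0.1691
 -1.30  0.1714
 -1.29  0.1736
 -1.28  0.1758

0.43

σ√T = 0.43 × 0.2887 = 0.1241
ln(S/K) + (r + σ²/2)T = ln(10/12) + (0.006 + 0.43²/2)·0.08333 = -0.1823 + 0.0082 = -0.1741
d₁ = -0.1741 / 0.1241 = -1.4027 which rounds to -1.40
√T = √0.08333 = 0.2887
φ(d₁) = φ(-1.40) = 0.1497
vega = S·φ(d₁)·√T = 10·0.1497·0.2887 = 0.4322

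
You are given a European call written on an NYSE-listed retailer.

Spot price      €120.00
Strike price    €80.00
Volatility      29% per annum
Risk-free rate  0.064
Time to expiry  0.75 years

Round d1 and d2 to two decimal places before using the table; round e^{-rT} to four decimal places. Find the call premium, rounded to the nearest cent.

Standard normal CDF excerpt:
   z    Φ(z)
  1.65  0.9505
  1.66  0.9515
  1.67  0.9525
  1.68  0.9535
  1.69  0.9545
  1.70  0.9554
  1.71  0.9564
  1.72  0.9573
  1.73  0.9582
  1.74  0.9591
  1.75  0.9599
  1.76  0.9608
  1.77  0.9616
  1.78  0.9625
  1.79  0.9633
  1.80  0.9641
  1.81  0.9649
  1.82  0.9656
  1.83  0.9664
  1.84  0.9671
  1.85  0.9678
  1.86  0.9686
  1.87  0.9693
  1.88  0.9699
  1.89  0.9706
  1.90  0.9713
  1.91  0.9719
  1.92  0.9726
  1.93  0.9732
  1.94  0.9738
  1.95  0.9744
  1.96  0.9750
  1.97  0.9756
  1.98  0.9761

€44.08

T = 0.75;  σ√T = 0.2511
d₁ = [ln(120/80) + (0.064 + 0.29²/2)·0.75] / 0.2511 = [0.4055 + 0.0795] / 0.2511 = 1.9311 → 1.93
d₂ = d₁ − σ√T = 1.9311 − 0.2511 = 1.6800 → 1.68
e^(−rT) = e^(−0.064·0.75) = 0.9531
N(d₁) = N(1.93) = 0.9732;  N(d₂) = N(1.68) = 0.9535
C = 120·0.9732 − 80·0.9531·0.9535 = 116.7840 − 72.7025 = 44.0815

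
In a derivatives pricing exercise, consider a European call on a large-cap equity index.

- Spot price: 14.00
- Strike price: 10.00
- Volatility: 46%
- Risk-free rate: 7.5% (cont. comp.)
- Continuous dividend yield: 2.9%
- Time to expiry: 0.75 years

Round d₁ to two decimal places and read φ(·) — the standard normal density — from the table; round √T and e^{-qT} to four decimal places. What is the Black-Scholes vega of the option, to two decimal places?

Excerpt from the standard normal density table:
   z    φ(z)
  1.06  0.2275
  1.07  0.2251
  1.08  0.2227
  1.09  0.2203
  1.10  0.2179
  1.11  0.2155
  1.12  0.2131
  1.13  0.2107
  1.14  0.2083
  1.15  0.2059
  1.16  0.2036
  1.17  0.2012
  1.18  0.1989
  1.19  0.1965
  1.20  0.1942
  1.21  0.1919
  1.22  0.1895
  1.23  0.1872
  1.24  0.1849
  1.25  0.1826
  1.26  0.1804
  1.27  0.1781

T = 0.75;  σ√T = 0.3984
d₁ = [ln(14/10) + (0.075 − 0.029 + 0.46²/2)·0.75] / 0.3984 = [0.3365 + 0.1138] / 0.3984 = 1.1304 ≈ 1.13
√T = √0.75 = 0.8660
φ(d₁) = φ(1.13) = 0.2107
e^(−qT) = e^(−0.029·0.75) = 0.9785
vega = S·e^(−qT)·φ(d₁)·√T = 14·0.9785·0.2107·0.8660 = 2.4996

2.50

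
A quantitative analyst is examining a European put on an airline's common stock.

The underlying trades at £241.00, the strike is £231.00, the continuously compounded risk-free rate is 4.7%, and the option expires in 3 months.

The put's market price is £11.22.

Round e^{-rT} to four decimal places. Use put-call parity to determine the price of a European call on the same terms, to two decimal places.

exp(−rT) = exp(−0.047·0.25) = 0.9883
Put-call parity: C − P = S − K·e^(−rT) = 241 − 231·0.9883 = 241 − 228.2973 = 12.7027
C = P + (C − P) = 11.22 + (12.7027) = 23.9227

£23.92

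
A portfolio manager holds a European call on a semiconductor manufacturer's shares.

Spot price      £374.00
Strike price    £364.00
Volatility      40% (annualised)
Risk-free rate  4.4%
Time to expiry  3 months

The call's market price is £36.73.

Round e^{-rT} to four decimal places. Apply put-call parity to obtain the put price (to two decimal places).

e^(−rT) = e^(−0.044·0.25) = 0.9891
Put-call parity: C − P = S − K·e^(−rT) = 374 − 364·0.9891 = 374 − 360.0324 = 13.9676
P = C − (C − P) = 36.73 − (13.9676) = 22.7624

£22.76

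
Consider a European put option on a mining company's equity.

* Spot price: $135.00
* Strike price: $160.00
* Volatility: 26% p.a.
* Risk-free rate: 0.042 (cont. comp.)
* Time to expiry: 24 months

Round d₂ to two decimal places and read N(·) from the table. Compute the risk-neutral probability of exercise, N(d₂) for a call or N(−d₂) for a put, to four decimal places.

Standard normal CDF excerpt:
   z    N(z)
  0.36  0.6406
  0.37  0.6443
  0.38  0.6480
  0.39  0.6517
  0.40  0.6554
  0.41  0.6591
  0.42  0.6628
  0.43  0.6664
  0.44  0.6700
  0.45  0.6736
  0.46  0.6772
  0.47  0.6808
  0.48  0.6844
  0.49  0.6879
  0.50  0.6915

0.6628

T = 2;  σ√T = 0.3677
ln(S/K) + (r + σ²/2)T = ln(135/160) + (0.042 + 0.26²/2)·2 = -0.1699 + 0.1516 = -0.0183
d₁ = -0.0183 / 0.3677 = -0.0498 which rounds to -0.05
d₂ = d₁ − σ√T = -0.0498 − 0.3677 = -0.4175 which rounds to -0.42
Risk-neutral Pr[S_T < K] = N(−d₂) = N(0.42) = 0.6628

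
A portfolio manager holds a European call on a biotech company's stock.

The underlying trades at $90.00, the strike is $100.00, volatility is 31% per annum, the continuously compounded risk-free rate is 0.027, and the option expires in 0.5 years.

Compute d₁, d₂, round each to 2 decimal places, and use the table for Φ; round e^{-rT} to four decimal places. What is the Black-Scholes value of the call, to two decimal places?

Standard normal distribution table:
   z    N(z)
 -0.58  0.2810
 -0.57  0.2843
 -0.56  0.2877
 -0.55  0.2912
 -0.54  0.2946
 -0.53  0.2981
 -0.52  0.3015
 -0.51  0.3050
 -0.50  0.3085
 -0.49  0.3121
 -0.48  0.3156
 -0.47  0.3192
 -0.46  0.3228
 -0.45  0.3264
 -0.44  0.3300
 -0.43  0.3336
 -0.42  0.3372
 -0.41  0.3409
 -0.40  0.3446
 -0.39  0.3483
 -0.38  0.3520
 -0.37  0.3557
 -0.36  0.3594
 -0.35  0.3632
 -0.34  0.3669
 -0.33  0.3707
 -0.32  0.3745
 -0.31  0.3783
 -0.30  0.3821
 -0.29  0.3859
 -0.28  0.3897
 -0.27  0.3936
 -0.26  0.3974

σ√T = 0.31·√0.5 = 0.2192
d₁ = [ln(90/100) + (0.027 + 0.31²/2)·0.5] / 0.2192 = [-0.1054 + 0.0375] / 0.2192 = -0.3095 ≈ -0.31
d₂ = d₁ − σ√T = -0.3095 − 0.2192 = -0.5287 ≈ -0.53
e^(−rT) = e^(−0.027·0.5) = 0.9866
C = 90·N(-0.31) − 100·0.9866·N(-0.53) = 90·0.3783 − 100·0.9866·0.2981 = 34.0470 − 29.4105 = 4.6365

$4.64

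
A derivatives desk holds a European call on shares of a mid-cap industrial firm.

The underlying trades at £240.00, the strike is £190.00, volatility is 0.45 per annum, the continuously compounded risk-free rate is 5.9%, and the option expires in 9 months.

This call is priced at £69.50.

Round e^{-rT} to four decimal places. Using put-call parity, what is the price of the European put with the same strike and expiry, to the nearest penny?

£11.27

exp(−rT) = exp(−0.059·0.75) = 0.9567
Put-call parity: C − P = S − K·e^(−rT) = 240 − 190·0.9567 = 240 − 181.7730 = 58.2270
P = C − (C − P) = 69.50 − (58.2270) = 11.2730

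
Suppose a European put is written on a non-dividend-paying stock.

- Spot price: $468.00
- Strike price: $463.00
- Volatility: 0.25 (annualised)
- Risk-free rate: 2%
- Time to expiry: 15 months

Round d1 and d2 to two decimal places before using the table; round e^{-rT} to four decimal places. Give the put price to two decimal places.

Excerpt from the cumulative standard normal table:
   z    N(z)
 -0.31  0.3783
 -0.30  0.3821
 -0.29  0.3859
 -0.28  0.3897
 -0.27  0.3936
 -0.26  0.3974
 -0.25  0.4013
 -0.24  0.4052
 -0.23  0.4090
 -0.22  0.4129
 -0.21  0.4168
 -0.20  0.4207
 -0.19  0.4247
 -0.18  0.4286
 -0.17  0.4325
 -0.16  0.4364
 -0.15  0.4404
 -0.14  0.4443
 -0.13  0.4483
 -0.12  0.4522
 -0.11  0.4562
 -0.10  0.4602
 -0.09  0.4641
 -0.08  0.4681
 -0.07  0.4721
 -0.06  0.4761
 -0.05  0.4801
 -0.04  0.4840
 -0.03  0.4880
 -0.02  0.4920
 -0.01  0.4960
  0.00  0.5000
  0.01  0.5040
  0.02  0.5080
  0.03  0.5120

$43.38

σ√T = 0.25 × 1.1180 = 0.2795
d₁ = [ln(468/463) + (0.02 + 0.25²/2)·1.25] / 0.2795 = [0.0107 + 0.0641] / 0.2795 = 0.2676 ⇒ 0.27
d₂ = d₁ − σ√T = 0.2676 − 0.2795 = -0.0119 ⇒ -0.01
e^(−rT) = e^(−0.02·1.25) = 0.9753
N(−d₂) = N(0.01) = 0.5040;  N(−d₁) = N(-0.27) = 0.3936
P = 463·0.9753·0.5040 − 468·0.3936 = 227.5882 − 184.2048 = 43.3834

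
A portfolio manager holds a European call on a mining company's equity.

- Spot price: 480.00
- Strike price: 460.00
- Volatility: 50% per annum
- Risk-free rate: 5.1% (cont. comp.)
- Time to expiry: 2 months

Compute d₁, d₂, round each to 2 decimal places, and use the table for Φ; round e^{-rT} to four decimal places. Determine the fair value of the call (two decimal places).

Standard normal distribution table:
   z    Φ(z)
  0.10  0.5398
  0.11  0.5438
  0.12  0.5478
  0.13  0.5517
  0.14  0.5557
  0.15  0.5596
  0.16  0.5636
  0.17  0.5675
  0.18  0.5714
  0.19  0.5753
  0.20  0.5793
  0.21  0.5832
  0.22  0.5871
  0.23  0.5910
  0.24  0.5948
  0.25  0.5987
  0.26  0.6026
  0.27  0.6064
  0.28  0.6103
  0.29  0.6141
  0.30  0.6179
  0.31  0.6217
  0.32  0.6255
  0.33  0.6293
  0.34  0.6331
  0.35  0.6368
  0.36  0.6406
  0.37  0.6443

50.44

σ√T = 0.5 × 0.4082 = 0.2041
d₁ = [ln(480/460) + (0.051 + 0.5²/2)·0.1667] / 0.2041 = [0.0426 + 0.0293] / 0.2041 = 0.3522 ≈ 0.35
d₂ = d₁ − σ√T = 0.3522 − 0.2041 = 0.1481 ≈ 0.15
e^(−rT) = e^(−0.051·0.1667) = 0.9915
C = 480·N(0.35) − 460·0.9915·N(0.15) = 480·0.6368 − 460·0.9915·0.5596 = 305.6640 − 255.2280 = 50.4360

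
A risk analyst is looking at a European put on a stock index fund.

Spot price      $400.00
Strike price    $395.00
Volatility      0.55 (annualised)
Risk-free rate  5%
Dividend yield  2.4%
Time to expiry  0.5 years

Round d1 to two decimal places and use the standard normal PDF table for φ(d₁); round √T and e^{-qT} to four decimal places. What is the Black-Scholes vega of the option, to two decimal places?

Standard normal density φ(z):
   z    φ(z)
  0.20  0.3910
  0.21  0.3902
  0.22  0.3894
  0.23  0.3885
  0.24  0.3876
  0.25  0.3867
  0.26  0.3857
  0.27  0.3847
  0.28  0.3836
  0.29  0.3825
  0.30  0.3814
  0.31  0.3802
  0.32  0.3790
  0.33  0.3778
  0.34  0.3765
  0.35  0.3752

T = 0.5;  σ√T = 0.3889
d₁ = [ln(400/395) + (0.05 − 0.024 + 0.55²/2)·0.5] / 0.3889 = [0.0126 + 0.0886] / 0.3889 = 0.2602 which rounds to 0.26
√T = √0.5 = 0.7071
φ(d₁) = φ(0.26) = 0.3857
e^(−qT) = e^(−0.024·0.5) = 0.9881
vega = S·e^(−qT)·φ(d₁)·√T = 400·0.9881·0.3857·0.7071 = 107.7932

107.79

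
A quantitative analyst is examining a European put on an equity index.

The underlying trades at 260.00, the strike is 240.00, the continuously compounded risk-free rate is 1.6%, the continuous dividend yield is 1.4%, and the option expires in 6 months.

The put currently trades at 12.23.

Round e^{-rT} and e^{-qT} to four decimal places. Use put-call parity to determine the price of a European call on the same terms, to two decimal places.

exp(−qT) = exp(−0.014·0.5) = 0.9930;  exp(−rT) = exp(−0.016·0.5) = 0.9920
Put-call parity: C − P = S·e^(−qT) − K·e^(−rT) = 260·0.9930 − 240·0.9920 = 258.1800 − 238.0800 = 20.1000
C = P + (C − P) = 12.23 + (20.1000) = 32.3300

32.33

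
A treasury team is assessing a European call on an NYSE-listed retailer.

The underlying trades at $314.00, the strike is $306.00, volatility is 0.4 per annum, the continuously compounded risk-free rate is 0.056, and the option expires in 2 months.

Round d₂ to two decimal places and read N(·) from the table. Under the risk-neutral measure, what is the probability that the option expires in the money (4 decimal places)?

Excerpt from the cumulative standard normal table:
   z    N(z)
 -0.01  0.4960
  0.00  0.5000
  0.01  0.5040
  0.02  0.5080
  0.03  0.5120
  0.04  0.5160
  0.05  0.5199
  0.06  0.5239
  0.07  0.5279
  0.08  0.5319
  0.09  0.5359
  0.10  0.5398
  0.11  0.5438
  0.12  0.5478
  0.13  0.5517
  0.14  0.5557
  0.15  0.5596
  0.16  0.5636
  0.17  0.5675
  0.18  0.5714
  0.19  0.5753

σ√T = 0.4·√0.1667 = 0.1633
d₁ = [ln(314/306) + (0.056 + ½·0.4²)·0.1667] / (σ√T) = (0.0258 + 0.0227) / 0.1633 = 0.2968 → 0.30
d₂ = 0.2968 − 0.1633 = 0.1335 → 0.13
Pr(exercise) under Q = N(d₂) = 0.5517

0.5517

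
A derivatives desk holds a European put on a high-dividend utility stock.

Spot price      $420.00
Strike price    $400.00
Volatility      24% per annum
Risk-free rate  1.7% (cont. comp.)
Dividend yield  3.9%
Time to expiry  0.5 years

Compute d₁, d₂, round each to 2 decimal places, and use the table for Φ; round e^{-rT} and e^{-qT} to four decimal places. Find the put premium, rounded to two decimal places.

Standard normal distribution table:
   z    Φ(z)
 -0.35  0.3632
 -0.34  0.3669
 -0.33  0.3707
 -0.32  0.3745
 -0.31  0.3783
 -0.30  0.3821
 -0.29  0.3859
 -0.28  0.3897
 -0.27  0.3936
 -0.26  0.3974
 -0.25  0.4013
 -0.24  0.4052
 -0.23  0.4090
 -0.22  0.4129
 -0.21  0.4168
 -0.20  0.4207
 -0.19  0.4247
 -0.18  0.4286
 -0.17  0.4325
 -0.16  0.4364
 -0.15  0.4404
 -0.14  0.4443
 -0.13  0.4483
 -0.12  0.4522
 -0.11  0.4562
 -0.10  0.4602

$20.39

σ√T = 0.24 × 0.7071 = 0.1697
ln(S/K) + (r − q + σ²/2)T = ln(420/400) + (0.017 − 0.039 + 0.24²/2)·0.5 = 0.0488 + 0.0034 = 0.0522
d₁ = 0.0522 / 0.1697 = 0.3075 → 0.31
d₂ = d₁ − σ√T = 0.3075 − 0.1697 = 0.1378 → 0.14
exp(−qT) = exp(−0.039·0.5) = 0.9807;  exp(−rT) = exp(−0.017·0.5) = 0.9915
N(−d₂) = N(-0.14) = 0.4443;  N(−d₁) = N(-0.31) = 0.3783
P = 400·0.9915·0.4443 − 420·0.9807·0.3783 = 176.2094 − 155.8195 = 20.3899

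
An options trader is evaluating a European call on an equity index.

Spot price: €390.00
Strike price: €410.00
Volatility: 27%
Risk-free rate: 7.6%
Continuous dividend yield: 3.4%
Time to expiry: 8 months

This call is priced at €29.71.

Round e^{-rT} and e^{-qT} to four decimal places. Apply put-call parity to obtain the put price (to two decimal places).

€38.19

e^(−qT) = e^(−0.034·0.6667) = 0.9776;  e^(−rT) = e^(−0.076·0.6667) = 0.9506
Put-call parity: C − P = S·e^(−qT) − K·e^(−rT) = 390·0.9776 − 410·0.9506 = 381.2640 − 389.7460 = -8.4820
P = C − (C − P) = 29.71 − (-8.4820) = 38.1920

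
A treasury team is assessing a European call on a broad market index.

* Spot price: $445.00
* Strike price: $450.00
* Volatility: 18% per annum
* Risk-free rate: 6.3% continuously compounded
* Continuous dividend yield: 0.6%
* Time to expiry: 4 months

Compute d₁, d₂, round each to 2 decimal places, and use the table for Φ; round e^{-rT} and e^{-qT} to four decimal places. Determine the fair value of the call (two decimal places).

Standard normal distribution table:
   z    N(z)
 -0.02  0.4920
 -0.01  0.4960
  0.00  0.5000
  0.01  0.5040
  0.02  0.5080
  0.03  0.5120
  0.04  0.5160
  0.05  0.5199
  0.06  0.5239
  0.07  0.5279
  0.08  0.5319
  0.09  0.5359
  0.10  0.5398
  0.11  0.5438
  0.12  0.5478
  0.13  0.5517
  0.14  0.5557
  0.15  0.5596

$21.17

σ√T = 0.18 × 0.5774 = 0.1039
d₁ = [ln(445/450) + (0.063 − 0.006 + 0.18²/2)·0.3333] / 0.1039 = [-0.0112 + 0.0244] / 0.1039 = 0.1273 which rounds to 0.13
d₂ = d₁ − σ√T = 0.1273 − 0.1039 = 0.0234 which rounds to 0.02
exp(−qT) = exp(−0.006·0.3333) = 0.9980;  exp(−rT) = exp(−0.063·0.3333) = 0.9792
N(d₁) = N(0.13) = 0.5517;  N(d₂) = N(0.02) = 0.5080
C = 445·0.9980·0.5517 − 450·0.9792·0.5080 = 245.0155 − 223.8451 = 21.1704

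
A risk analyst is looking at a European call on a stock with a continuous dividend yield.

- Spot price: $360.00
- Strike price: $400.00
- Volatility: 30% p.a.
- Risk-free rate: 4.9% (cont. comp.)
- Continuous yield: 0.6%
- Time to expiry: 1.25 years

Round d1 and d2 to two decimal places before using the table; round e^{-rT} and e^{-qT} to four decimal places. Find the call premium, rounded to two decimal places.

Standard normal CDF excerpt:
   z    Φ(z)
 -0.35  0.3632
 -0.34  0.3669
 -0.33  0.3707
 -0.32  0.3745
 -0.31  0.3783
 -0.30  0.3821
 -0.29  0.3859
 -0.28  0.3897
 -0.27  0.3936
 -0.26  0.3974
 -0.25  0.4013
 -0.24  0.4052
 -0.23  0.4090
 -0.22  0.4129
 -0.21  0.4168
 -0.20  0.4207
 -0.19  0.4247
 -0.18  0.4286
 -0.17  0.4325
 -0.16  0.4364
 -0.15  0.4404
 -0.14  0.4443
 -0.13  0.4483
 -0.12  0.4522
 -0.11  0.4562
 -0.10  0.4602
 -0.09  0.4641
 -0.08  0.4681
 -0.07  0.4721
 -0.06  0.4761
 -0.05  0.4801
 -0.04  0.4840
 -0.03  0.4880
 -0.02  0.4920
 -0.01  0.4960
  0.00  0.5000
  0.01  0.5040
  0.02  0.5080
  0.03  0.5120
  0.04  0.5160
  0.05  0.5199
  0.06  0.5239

T = 1.25;  σ√T = 0.3354
d₁ = [ln(360/400) + (0.049 − 0.006 + ½·0.3²)·1.25] / (σ√T) = (-0.1054 + 0.1100) / 0.3354 = 0.0138 → 0.01
d₂ = 0.0138 − 0.3354 = -0.3216 → -0.32
e^(−qT) = e^(−0.006·1.25) = 0.9925;  e^(−rT) = e^(−0.049·1.25) = 0.9406
N(d₁) = N(0.01) = 0.5040;  N(d₂) = N(-0.32) = 0.3745
C = 360·0.9925·0.5040 − 400·0.9406·0.3745 = 180.0792 − 140.9019 = 39.1773

$39.18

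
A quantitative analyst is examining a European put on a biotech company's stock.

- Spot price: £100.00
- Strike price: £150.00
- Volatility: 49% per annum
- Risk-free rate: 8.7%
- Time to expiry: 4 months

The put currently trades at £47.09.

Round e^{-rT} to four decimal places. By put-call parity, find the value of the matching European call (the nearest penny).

£1.38

e^(−rT) = e^(−0.087·0.3333) = 0.9714
Put-call parity: C − P = S − K·e^(−rT) = 100 − 150·0.9714 = 100 − 145.7100 = -45.7100
C = P + (C − P) = 47.09 + (-45.7100) = 1.3800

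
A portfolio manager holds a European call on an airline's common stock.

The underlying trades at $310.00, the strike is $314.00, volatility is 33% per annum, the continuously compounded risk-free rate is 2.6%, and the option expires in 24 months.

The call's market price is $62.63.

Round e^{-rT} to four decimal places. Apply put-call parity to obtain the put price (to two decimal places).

$50.71

exp(−rT) = exp(−0.026·2) = 0.9493
Put-call parity: C − P = S − K·e^(−rT) = 310 − 314·0.9493 = 310 − 298.0802 = 11.9198
P = C − (C − P) = 62.63 − (11.9198) = 50.7102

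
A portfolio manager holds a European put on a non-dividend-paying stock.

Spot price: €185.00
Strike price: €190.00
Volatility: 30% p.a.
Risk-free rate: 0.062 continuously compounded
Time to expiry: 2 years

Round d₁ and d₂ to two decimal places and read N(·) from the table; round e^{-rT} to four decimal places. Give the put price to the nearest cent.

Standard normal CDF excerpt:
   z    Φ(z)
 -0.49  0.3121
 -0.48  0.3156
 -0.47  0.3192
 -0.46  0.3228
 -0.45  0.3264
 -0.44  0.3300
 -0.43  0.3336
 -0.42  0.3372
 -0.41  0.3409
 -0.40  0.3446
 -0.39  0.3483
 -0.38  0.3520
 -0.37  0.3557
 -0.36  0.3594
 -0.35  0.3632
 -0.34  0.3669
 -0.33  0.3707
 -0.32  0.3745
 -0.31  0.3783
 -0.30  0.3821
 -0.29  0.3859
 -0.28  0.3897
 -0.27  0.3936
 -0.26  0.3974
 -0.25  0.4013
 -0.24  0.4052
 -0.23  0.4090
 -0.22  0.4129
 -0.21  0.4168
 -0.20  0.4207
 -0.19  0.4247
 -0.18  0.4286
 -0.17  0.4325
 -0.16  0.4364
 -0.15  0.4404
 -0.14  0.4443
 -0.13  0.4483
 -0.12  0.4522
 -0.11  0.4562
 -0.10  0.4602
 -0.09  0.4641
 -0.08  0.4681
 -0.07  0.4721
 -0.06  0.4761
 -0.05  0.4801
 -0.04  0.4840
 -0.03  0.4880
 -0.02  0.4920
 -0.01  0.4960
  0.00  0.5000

T = 2;  σ√T = 0.4243
d₁ = [ln(185/190) + (0.062 + ½·0.3²)·2] / (σ√T) = (-0.0267 + 0.2140) / 0.4243 = 0.4415 → 0.44
d₂ = 0.4415 − 0.4243 = 0.0173 → 0.02
exp(−rT) = exp(−0.062·2) = 0.8834
N(−d₂) = N(-0.02) = 0.4920;  N(−d₁) = N(-0.44) = 0.3300
P = 190·0.8834·0.4920 − 185·0.3300 = 82.5802 − 61.0500 = 21.5302

€21.53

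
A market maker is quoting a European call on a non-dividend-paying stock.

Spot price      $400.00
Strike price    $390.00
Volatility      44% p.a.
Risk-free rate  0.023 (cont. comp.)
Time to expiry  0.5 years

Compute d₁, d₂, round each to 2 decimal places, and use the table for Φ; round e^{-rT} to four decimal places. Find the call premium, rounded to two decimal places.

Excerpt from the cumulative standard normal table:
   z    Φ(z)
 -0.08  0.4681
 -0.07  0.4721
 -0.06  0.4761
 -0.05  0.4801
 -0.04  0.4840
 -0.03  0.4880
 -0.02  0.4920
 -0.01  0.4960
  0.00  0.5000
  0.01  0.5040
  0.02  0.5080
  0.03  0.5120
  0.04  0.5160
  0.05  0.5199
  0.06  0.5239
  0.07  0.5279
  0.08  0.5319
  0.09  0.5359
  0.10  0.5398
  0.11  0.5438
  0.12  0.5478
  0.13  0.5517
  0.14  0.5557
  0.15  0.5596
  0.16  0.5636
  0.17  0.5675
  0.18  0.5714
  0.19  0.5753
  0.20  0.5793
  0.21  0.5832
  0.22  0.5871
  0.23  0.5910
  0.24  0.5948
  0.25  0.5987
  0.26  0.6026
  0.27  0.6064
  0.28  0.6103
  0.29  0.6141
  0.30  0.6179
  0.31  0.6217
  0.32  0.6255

$55.95

σ√T = 0.44 × 0.7071 = 0.3111
d₁ = [ln(400/390) + (0.023 + 0.44²/2)·0.5] / 0.3111 = [0.0253 + 0.0599] / 0.3111 = 0.2739 → 0.27
d₂ = d₁ − σ√T = 0.2739 − 0.3111 = -0.0372 → -0.04
exp(−rT) = exp(−0.023·0.5) = 0.9886
N(d₁) = N(0.27) = 0.6064;  N(d₂) = N(-0.04) = 0.4840
C = 400·0.6064 − 390·0.9886·0.4840 = 242.5600 − 186.6081 = 55.9519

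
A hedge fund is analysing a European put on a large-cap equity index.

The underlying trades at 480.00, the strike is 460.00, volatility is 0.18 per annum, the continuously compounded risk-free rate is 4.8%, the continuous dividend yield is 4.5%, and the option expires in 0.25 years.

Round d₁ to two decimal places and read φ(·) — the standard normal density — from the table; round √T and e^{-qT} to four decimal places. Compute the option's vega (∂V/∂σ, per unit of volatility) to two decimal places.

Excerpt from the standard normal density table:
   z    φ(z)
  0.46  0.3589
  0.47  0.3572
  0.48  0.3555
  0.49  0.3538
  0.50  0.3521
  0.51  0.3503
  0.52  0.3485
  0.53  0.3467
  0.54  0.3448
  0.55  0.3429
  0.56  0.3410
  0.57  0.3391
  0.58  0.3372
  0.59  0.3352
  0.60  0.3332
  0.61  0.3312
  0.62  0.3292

82.28

σ√T = 0.18 × 0.5000 = 0.0900
ln(S/K) + (r − q + σ²/2)T = ln(480/460) + (0.048 − 0.045 + 0.18²/2)·0.25 = 0.0426 + 0.0048 = 0.0474
d₁ = 0.0474 / 0.0900 = 0.5262 which rounds to 0.53
√T = √0.25 = 0.5000
φ(d₁) = φ(0.53) = 0.3467
e^(−qT) = e^(−0.045·0.25) = 0.9888
vega = S·e^(−qT)·φ(d₁)·√T = 480·0.9888·0.3467·0.5000 = 82.2761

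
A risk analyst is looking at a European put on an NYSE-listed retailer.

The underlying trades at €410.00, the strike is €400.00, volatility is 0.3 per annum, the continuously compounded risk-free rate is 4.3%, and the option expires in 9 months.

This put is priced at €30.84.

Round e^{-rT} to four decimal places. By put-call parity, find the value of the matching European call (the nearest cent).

€53.52

exp(−rT) = exp(−0.043·0.75) = 0.9683
Put-call parity: C − P = S − K·e^(−rT) = 410 − 400·0.9683 = 410 − 387.3200 = 22.6800
C = P + (C − P) = 30.84 + (22.6800) = 53.5200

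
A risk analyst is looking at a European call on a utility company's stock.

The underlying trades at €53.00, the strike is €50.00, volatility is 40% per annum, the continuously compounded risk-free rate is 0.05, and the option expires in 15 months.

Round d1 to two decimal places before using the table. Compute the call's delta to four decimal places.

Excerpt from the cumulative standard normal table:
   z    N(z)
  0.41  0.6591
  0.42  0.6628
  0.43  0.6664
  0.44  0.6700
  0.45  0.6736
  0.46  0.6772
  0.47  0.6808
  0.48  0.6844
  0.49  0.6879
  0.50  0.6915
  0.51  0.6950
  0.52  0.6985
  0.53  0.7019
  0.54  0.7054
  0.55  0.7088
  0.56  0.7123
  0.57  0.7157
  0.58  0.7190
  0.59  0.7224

0.6879

T = 1.25;  σ√T = 0.4472
d₁ = [ln(53/50) + (0.05 + 0.4²/2)·1.25] / 0.4472 = [0.0583 + 0.1625] / 0.4472 = 0.4937 ⇒ 0.49
N(d₁) = N(0.49) = 0.6879
Δ_call = N(d₁) = 0.6879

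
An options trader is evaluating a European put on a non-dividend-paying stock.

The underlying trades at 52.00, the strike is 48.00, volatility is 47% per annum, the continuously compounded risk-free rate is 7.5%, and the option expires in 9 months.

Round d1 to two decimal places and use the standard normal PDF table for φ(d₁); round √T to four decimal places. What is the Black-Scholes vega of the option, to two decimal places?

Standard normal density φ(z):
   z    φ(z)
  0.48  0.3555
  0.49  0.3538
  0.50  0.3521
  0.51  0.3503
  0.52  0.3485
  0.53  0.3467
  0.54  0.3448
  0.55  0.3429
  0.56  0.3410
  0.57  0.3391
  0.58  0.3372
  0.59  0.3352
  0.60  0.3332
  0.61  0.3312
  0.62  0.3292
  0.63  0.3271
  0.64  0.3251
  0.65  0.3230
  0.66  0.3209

T = 0.75;  σ√T = 0.4070
d₁ = [ln(52/48) + (0.075 + 0.47²/2)·0.75] / 0.4070 = [0.0800 + 0.1391] / 0.4070 = 0.5384 which rounds to 0.54
√T = √0.75 = 0.8660
φ(d₁) = φ(0.54) = 0.3448
vega = S·φ(d₁)·√T = 52·0.3448·0.8660 = 15.5270

15.53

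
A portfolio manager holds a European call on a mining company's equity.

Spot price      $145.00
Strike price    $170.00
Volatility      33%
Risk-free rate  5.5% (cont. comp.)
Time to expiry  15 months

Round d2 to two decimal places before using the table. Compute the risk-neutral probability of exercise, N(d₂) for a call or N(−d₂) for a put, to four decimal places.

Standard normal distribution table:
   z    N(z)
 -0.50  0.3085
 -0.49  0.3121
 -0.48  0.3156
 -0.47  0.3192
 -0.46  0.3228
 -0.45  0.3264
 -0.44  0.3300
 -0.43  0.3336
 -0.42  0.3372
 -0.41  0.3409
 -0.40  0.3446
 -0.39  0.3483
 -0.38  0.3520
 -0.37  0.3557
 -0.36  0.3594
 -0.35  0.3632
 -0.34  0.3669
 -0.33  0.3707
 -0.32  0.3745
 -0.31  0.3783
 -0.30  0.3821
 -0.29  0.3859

0.3336

T = 1.25;  σ√T = 0.3690
d₁ = [ln(145/170) + (0.055 + ½·0.33²)·1.25] / (σ√T) = (-0.1591 + 0.1368) / 0.3690 = -0.0603 which rounds to -0.06
d₂ = -0.0603 − 0.3690 = -0.4293 which rounds to -0.43
Risk-neutral Pr[S_T > K] = N(d₂) = N(-0.43) = 0.3336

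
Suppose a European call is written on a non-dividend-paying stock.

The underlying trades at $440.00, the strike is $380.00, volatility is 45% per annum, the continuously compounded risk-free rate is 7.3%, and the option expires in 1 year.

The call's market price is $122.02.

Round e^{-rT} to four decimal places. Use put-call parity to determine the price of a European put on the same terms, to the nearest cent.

$35.27

exp(−rT) = exp(−0.073·1) = 0.9296
Put-call parity: C − P = S − K·e^(−rT) = 440 − 380·0.9296 = 440 − 353.2480 = 86.7520
P = C − (C − P) = 122.02 − (86.7520) = 35.2680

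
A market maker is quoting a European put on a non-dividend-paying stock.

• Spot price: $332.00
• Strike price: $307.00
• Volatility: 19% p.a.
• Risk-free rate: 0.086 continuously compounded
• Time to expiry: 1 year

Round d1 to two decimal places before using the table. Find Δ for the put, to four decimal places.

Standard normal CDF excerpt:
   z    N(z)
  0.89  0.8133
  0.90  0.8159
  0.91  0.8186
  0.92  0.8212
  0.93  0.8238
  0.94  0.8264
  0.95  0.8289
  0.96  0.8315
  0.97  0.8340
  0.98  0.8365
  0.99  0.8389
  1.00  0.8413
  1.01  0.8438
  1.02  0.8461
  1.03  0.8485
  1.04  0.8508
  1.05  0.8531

σ√T = 0.19·√1 = 0.1900
d₁ = [ln(332/307) + (0.086 + ½·0.19²)·1] / (σ√T) = (0.0783 + 0.1040) / 0.1900 = 0.9597 → 0.96
N(d₁) = N(0.96) = 0.8315
Δ_put = N(d₁) − 1 = 0.8315 − 1 = -0.1685

-0.1685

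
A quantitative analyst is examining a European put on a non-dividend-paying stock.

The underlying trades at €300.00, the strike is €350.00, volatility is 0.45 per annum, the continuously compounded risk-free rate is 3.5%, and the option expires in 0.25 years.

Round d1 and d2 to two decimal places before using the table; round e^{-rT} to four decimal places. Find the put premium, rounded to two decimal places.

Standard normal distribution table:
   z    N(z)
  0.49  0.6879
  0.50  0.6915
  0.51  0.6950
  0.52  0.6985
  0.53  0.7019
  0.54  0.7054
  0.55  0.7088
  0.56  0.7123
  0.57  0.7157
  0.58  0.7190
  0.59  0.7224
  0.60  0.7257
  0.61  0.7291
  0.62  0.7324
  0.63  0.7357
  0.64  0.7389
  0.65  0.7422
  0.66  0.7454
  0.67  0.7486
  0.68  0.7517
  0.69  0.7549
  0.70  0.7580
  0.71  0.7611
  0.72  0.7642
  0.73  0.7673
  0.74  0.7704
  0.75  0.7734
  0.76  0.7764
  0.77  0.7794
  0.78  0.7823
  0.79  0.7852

σ√T = 0.45·√0.25 = 0.2250
d₁ = [ln(300/350) + (0.035 + 0.45²/2)·0.25] / 0.2250 = [-0.1542 + 0.0341] / 0.2250 = -0.5337 which rounds to -0.53
d₂ = d₁ − σ√T = -0.5337 − 0.2250 = -0.7587 which rounds to -0.76
exp(−rT) = exp(−0.035·0.25) = 0.9913
N(−d₂) = N(0.76) = 0.7764;  N(−d₁) = N(0.53) = 0.7019
P = 350·0.9913·0.7764 − 300·0.7019 = 269.3759 − 210.5700 = 58.8059

€58.81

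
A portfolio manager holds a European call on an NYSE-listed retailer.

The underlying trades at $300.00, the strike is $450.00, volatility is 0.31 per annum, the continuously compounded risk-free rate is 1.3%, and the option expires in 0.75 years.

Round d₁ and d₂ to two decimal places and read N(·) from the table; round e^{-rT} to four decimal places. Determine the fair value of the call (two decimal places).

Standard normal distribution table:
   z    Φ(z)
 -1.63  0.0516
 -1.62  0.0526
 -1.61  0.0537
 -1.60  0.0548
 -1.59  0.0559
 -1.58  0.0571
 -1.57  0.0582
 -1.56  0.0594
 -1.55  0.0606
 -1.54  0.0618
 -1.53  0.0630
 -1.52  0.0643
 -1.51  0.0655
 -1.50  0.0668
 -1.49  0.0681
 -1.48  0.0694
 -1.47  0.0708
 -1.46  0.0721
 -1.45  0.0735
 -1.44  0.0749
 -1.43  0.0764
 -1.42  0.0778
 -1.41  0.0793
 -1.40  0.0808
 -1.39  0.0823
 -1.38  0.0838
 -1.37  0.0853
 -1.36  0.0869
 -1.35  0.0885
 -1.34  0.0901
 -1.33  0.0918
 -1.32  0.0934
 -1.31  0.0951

σ√T = 0.31 × 0.8660 = 0.2685
ln(S/K) + (r + σ²/2)T = ln(300/450) + (0.013 + 0.31²/2)·0.75 = -0.4055 + 0.0458 = -0.3597
d₁ = -0.3597 / 0.2685 = -1.3397 → -1.34
d₂ = d₁ − σ√T = -1.3397 − 0.2685 = -1.6082 → -1.61
exp(−rT) = exp(−0.013·0.75) = 0.9903
C = 300·N(-1.34) − 450·0.9903·N(-1.61) = 300·0.0901 − 450·0.9903·0.0537 = 27.0300 − 23.9306 = 3.0994

$3.10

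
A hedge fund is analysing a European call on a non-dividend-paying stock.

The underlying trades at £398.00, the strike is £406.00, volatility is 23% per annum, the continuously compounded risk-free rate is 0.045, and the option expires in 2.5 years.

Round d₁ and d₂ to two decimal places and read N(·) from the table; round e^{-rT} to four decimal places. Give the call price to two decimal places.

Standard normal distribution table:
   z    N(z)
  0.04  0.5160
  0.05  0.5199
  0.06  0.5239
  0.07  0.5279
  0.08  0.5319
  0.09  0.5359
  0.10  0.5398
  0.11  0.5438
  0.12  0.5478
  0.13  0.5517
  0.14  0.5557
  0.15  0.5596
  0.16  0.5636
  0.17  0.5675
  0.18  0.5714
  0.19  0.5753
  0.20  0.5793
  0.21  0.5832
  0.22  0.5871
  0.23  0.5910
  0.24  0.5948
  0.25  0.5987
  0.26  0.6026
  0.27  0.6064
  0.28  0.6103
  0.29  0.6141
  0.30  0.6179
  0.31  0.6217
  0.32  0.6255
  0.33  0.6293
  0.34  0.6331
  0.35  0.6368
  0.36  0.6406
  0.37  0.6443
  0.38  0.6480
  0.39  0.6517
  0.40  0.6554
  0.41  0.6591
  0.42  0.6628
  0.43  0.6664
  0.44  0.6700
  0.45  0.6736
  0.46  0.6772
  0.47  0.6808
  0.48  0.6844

T = 2.5;  σ√T = 0.3637
d₁ = [ln(398/406) + (0.045 + 0.23²/2)·2.5] / 0.3637 = [-0.0199 + 0.1786] / 0.3637 = 0.4365 ⇒ 0.44
d₂ = d₁ − σ√T = 0.4365 − 0.3637 = 0.0728 ⇒ 0.07
exp(−rT) = exp(−0.045·2.5) = 0.8936
N(d₁) = N(0.44) = 0.6700;  N(d₂) = N(0.07) = 0.5279
C = 398·0.6700 − 406·0.8936·0.5279 = 266.6600 − 191.5230 = 75.1370

£75.14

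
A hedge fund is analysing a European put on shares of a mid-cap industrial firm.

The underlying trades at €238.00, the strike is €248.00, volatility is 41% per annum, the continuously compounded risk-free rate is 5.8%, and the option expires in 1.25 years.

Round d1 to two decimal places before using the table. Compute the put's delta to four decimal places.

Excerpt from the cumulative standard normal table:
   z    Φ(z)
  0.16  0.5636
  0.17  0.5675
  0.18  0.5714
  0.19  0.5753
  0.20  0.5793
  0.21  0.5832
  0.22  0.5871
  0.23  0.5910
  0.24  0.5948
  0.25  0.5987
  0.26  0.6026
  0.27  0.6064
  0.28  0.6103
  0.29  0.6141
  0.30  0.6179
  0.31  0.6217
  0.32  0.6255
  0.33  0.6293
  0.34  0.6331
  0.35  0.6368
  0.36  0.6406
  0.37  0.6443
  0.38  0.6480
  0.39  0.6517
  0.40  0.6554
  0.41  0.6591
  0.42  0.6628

-0.3821

T = 1.25;  σ√T = 0.4584
d₁ = [ln(238/248) + (0.058 + 0.41²/2)·1.25] / 0.4584 = [-0.0412 + 0.1776] / 0.4584 = 0.2976 which rounds to 0.30
N(d₁) = N(0.30) = 0.6179
Δ_put = N(d₁) − 1 = 0.6179 − 1 = -0.3821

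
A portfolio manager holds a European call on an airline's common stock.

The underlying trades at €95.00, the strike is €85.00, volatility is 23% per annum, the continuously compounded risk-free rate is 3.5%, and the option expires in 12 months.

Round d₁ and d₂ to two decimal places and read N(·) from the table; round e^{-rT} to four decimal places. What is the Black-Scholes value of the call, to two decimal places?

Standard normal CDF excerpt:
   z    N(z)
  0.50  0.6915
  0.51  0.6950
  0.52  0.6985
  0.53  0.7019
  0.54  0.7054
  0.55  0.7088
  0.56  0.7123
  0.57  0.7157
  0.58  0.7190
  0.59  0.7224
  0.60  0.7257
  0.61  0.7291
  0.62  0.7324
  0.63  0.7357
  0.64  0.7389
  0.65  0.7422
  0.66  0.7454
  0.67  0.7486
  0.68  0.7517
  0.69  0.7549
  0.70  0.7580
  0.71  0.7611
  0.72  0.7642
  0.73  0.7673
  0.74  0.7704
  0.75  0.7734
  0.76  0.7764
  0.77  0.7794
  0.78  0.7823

T = 1;  σ√T = 0.2300
d₁ = [ln(95/85) + (0.035 + 0.23²/2)·1] / 0.2300 = [0.1112 + 0.0615] / 0.2300 = 0.7508 which rounds to 0.75
d₂ = d₁ − σ√T = 0.7508 − 0.2300 = 0.5208 which rounds to 0.52
exp(−rT) = exp(−0.035·1) = 0.9656
N(d₁) = N(0.75) = 0.7734;  N(d₂) = N(0.52) = 0.6985
C = 95·0.7734 − 85·0.9656·0.6985 = 73.4730 − 57.3301 = 16.1429

€16.14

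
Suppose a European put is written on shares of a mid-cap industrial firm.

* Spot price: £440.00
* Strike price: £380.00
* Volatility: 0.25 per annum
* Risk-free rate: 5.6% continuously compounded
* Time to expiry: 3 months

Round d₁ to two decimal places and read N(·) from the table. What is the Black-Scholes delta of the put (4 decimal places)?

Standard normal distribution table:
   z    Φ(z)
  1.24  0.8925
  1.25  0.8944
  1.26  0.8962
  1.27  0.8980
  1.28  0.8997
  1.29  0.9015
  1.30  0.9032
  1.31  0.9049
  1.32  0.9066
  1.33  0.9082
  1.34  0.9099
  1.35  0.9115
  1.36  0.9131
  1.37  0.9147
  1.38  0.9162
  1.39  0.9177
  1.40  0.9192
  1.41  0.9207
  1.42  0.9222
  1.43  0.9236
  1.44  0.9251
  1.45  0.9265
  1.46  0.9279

-0.0885

T = 0.25;  σ√T = 0.1250
d₁ = [ln(440/380) + (0.056 + 0.25²/2)·0.25] / 0.1250 = [0.1466 + 0.0218] / 0.1250 = 1.3473 which rounds to 1.35
N(d₁) = N(1.35) = 0.9115
Δ_put = N(d₁) − 1 = 0.9115 − 1 = -0.0885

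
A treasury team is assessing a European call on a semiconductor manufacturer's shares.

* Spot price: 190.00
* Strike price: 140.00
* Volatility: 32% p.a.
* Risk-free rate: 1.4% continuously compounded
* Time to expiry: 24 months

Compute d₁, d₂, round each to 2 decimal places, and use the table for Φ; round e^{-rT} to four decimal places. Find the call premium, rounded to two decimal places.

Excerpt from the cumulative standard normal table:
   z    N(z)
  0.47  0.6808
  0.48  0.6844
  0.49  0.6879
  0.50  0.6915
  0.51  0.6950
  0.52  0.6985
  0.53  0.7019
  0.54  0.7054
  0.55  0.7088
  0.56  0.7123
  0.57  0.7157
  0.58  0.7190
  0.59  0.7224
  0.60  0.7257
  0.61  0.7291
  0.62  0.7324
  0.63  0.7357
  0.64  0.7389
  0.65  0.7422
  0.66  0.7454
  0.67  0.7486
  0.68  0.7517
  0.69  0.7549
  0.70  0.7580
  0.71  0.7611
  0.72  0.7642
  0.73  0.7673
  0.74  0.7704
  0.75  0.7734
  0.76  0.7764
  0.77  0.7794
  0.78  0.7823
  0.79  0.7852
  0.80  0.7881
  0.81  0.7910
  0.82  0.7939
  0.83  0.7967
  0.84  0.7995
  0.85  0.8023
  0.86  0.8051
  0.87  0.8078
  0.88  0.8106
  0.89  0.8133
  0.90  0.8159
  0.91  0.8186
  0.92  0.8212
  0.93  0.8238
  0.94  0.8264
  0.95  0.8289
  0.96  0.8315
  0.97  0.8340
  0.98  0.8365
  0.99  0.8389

σ√T = 0.32·√2 = 0.4525
d₁ = [ln(190/140) + (0.014 + 0.32²/2)·2] / 0.4525 = [0.3054 + 0.1304] / 0.4525 = 0.9630 ⇒ 0.96
d₂ = d₁ − σ√T = 0.9630 − 0.4525 = 0.5104 ⇒ 0.51
e^(−rT) = e^(−0.014·2) = 0.9724
C = 190·N(0.96) − 140·0.9724·N(0.51) = 190·0.8315 − 140·0.9724·0.6950 = 157.9850 − 94.6145 = 63.3705

63.37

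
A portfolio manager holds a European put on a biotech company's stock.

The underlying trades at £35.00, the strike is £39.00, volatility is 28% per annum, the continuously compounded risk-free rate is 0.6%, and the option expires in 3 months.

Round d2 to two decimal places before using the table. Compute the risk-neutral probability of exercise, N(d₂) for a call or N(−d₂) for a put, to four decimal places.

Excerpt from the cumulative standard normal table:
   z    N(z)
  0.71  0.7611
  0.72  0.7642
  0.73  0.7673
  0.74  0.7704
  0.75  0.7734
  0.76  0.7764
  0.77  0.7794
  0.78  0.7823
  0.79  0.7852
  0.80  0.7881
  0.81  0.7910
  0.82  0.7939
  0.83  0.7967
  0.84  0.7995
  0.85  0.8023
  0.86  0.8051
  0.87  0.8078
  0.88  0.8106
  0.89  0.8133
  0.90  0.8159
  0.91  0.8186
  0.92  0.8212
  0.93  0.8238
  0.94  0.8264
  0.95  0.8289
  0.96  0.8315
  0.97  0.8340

σ√T = 0.28 × 0.5000 = 0.1400
ln(S/K) + (r + σ²/2)T = ln(35/39) + (0.006 + 0.28²/2)·0.25 = -0.1082 + 0.0113 = -0.0969
d₁ = -0.0969 / 0.1400 = -0.6922 ⇒ -0.69
d₂ = d₁ − σ√T = -0.6922 − 0.1400 = -0.8322 ⇒ -0.83
Pr(exercise) under Q = N(−d₂) = N(0.83) = 0.7967

0.7967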